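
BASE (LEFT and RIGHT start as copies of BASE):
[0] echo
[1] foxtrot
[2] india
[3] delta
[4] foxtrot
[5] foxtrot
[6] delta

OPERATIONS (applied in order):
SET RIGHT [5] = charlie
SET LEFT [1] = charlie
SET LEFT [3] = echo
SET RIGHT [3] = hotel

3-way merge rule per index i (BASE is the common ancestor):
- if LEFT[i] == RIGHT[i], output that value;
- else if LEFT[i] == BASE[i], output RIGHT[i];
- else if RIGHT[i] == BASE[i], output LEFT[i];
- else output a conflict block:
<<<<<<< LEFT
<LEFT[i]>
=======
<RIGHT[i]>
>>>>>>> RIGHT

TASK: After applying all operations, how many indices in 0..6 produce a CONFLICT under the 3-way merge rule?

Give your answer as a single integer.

Final LEFT:  [echo, charlie, india, echo, foxtrot, foxtrot, delta]
Final RIGHT: [echo, foxtrot, india, hotel, foxtrot, charlie, delta]
i=0: L=echo R=echo -> agree -> echo
i=1: L=charlie, R=foxtrot=BASE -> take LEFT -> charlie
i=2: L=india R=india -> agree -> india
i=3: BASE=delta L=echo R=hotel all differ -> CONFLICT
i=4: L=foxtrot R=foxtrot -> agree -> foxtrot
i=5: L=foxtrot=BASE, R=charlie -> take RIGHT -> charlie
i=6: L=delta R=delta -> agree -> delta
Conflict count: 1

Answer: 1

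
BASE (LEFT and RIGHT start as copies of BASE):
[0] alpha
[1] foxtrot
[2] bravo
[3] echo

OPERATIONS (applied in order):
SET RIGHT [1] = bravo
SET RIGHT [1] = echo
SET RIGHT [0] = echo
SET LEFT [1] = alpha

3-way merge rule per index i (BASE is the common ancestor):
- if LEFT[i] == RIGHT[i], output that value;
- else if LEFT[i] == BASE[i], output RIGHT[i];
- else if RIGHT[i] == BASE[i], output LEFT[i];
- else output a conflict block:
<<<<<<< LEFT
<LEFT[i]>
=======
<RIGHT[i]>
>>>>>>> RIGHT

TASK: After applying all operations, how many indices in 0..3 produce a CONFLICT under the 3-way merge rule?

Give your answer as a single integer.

Final LEFT:  [alpha, alpha, bravo, echo]
Final RIGHT: [echo, echo, bravo, echo]
i=0: L=alpha=BASE, R=echo -> take RIGHT -> echo
i=1: BASE=foxtrot L=alpha R=echo all differ -> CONFLICT
i=2: L=bravo R=bravo -> agree -> bravo
i=3: L=echo R=echo -> agree -> echo
Conflict count: 1

Answer: 1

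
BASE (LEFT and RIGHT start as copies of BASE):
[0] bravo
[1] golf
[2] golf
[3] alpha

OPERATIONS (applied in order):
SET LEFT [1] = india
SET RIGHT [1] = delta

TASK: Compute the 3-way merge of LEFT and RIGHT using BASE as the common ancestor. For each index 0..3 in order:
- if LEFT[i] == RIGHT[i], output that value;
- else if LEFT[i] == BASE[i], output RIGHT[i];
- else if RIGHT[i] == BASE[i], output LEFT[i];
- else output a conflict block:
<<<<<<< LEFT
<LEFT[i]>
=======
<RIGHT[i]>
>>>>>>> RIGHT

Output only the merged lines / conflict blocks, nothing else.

Answer: bravo
<<<<<<< LEFT
india
=======
delta
>>>>>>> RIGHT
golf
alpha

Derivation:
Final LEFT:  [bravo, india, golf, alpha]
Final RIGHT: [bravo, delta, golf, alpha]
i=0: L=bravo R=bravo -> agree -> bravo
i=1: BASE=golf L=india R=delta all differ -> CONFLICT
i=2: L=golf R=golf -> agree -> golf
i=3: L=alpha R=alpha -> agree -> alpha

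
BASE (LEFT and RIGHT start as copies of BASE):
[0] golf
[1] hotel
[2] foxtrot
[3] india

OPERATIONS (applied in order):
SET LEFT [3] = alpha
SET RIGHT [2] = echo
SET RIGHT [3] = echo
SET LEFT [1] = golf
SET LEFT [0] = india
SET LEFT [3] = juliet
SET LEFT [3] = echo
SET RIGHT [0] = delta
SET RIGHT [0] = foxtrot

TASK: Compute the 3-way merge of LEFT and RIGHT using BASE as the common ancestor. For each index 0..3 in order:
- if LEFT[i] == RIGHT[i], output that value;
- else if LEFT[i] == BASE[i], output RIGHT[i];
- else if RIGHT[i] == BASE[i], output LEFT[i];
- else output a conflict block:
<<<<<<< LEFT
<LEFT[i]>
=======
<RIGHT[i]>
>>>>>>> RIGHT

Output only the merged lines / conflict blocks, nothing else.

Answer: <<<<<<< LEFT
india
=======
foxtrot
>>>>>>> RIGHT
golf
echo
echo

Derivation:
Final LEFT:  [india, golf, foxtrot, echo]
Final RIGHT: [foxtrot, hotel, echo, echo]
i=0: BASE=golf L=india R=foxtrot all differ -> CONFLICT
i=1: L=golf, R=hotel=BASE -> take LEFT -> golf
i=2: L=foxtrot=BASE, R=echo -> take RIGHT -> echo
i=3: L=echo R=echo -> agree -> echo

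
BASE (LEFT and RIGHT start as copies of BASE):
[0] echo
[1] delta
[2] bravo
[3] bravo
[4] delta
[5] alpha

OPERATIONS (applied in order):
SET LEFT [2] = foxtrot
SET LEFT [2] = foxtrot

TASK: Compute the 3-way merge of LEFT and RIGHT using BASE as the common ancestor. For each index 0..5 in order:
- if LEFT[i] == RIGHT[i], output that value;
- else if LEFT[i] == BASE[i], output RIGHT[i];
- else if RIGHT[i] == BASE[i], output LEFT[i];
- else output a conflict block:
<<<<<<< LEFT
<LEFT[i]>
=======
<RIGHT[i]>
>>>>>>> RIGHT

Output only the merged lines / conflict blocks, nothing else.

Final LEFT:  [echo, delta, foxtrot, bravo, delta, alpha]
Final RIGHT: [echo, delta, bravo, bravo, delta, alpha]
i=0: L=echo R=echo -> agree -> echo
i=1: L=delta R=delta -> agree -> delta
i=2: L=foxtrot, R=bravo=BASE -> take LEFT -> foxtrot
i=3: L=bravo R=bravo -> agree -> bravo
i=4: L=delta R=delta -> agree -> delta
i=5: L=alpha R=alpha -> agree -> alpha

Answer: echo
delta
foxtrot
bravo
delta
alpha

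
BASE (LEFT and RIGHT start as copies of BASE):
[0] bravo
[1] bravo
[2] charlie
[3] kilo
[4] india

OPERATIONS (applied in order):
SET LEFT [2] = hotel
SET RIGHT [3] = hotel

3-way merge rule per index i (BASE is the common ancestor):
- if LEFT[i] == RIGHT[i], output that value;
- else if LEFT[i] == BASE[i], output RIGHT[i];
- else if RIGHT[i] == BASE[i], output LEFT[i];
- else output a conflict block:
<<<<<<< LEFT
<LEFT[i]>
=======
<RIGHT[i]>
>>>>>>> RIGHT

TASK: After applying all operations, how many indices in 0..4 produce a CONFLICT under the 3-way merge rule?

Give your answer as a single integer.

Final LEFT:  [bravo, bravo, hotel, kilo, india]
Final RIGHT: [bravo, bravo, charlie, hotel, india]
i=0: L=bravo R=bravo -> agree -> bravo
i=1: L=bravo R=bravo -> agree -> bravo
i=2: L=hotel, R=charlie=BASE -> take LEFT -> hotel
i=3: L=kilo=BASE, R=hotel -> take RIGHT -> hotel
i=4: L=india R=india -> agree -> india
Conflict count: 0

Answer: 0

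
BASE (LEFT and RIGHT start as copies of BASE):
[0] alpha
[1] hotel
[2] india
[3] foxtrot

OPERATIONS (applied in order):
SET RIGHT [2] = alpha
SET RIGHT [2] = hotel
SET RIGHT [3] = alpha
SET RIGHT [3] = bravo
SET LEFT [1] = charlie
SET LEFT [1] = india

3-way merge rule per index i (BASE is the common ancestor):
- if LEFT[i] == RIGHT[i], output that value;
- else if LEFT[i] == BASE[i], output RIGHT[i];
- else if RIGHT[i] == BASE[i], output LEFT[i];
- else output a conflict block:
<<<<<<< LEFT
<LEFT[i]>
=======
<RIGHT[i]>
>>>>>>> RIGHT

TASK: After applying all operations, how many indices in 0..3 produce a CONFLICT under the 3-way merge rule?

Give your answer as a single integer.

Final LEFT:  [alpha, india, india, foxtrot]
Final RIGHT: [alpha, hotel, hotel, bravo]
i=0: L=alpha R=alpha -> agree -> alpha
i=1: L=india, R=hotel=BASE -> take LEFT -> india
i=2: L=india=BASE, R=hotel -> take RIGHT -> hotel
i=3: L=foxtrot=BASE, R=bravo -> take RIGHT -> bravo
Conflict count: 0

Answer: 0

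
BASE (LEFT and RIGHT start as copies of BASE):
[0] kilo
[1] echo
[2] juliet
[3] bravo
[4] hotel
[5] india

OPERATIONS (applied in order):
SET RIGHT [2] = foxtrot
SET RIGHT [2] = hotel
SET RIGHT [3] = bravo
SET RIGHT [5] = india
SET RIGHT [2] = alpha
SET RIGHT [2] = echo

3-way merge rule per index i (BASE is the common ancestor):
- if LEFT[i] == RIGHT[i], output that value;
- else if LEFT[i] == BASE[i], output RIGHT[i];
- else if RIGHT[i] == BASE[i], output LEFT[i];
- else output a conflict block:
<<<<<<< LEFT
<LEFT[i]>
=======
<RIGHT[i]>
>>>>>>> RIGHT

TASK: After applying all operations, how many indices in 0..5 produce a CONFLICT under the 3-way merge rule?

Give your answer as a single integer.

Final LEFT:  [kilo, echo, juliet, bravo, hotel, india]
Final RIGHT: [kilo, echo, echo, bravo, hotel, india]
i=0: L=kilo R=kilo -> agree -> kilo
i=1: L=echo R=echo -> agree -> echo
i=2: L=juliet=BASE, R=echo -> take RIGHT -> echo
i=3: L=bravo R=bravo -> agree -> bravo
i=4: L=hotel R=hotel -> agree -> hotel
i=5: L=india R=india -> agree -> india
Conflict count: 0

Answer: 0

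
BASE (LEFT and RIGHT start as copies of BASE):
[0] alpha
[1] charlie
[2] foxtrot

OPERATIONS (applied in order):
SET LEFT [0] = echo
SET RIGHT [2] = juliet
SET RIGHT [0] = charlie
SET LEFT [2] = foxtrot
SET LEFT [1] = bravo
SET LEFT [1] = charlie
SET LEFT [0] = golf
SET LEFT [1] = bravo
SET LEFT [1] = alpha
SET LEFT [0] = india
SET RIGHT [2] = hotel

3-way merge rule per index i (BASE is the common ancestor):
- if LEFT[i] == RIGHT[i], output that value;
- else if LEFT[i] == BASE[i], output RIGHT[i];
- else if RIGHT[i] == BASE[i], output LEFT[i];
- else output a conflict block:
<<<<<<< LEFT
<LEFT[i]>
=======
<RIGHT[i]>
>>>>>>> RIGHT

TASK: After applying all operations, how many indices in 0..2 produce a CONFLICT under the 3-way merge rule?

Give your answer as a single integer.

Answer: 1

Derivation:
Final LEFT:  [india, alpha, foxtrot]
Final RIGHT: [charlie, charlie, hotel]
i=0: BASE=alpha L=india R=charlie all differ -> CONFLICT
i=1: L=alpha, R=charlie=BASE -> take LEFT -> alpha
i=2: L=foxtrot=BASE, R=hotel -> take RIGHT -> hotel
Conflict count: 1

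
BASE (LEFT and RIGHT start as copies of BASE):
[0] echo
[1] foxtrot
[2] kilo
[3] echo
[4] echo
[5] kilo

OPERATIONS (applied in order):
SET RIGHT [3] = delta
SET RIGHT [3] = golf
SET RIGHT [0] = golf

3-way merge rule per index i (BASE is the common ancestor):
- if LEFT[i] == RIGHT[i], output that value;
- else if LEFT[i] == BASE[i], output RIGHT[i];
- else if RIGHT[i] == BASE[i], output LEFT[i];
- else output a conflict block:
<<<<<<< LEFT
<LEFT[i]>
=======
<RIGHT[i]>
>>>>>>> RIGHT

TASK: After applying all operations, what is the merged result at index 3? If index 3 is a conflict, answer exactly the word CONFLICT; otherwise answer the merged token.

Final LEFT:  [echo, foxtrot, kilo, echo, echo, kilo]
Final RIGHT: [golf, foxtrot, kilo, golf, echo, kilo]
i=0: L=echo=BASE, R=golf -> take RIGHT -> golf
i=1: L=foxtrot R=foxtrot -> agree -> foxtrot
i=2: L=kilo R=kilo -> agree -> kilo
i=3: L=echo=BASE, R=golf -> take RIGHT -> golf
i=4: L=echo R=echo -> agree -> echo
i=5: L=kilo R=kilo -> agree -> kilo
Index 3 -> golf

Answer: golf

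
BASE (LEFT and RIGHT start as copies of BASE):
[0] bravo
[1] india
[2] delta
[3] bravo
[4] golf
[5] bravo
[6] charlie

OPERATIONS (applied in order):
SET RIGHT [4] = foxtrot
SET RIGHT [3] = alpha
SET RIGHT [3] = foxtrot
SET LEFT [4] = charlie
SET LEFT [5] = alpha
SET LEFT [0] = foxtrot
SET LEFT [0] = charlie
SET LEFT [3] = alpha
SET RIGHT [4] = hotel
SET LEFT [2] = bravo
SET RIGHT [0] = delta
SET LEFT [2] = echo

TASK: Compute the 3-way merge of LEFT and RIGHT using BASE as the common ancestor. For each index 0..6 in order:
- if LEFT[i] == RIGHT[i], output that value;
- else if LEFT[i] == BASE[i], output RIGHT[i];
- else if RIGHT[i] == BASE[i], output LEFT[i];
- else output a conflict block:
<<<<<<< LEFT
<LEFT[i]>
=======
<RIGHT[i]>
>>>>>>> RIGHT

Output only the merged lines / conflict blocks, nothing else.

Final LEFT:  [charlie, india, echo, alpha, charlie, alpha, charlie]
Final RIGHT: [delta, india, delta, foxtrot, hotel, bravo, charlie]
i=0: BASE=bravo L=charlie R=delta all differ -> CONFLICT
i=1: L=india R=india -> agree -> india
i=2: L=echo, R=delta=BASE -> take LEFT -> echo
i=3: BASE=bravo L=alpha R=foxtrot all differ -> CONFLICT
i=4: BASE=golf L=charlie R=hotel all differ -> CONFLICT
i=5: L=alpha, R=bravo=BASE -> take LEFT -> alpha
i=6: L=charlie R=charlie -> agree -> charlie

Answer: <<<<<<< LEFT
charlie
=======
delta
>>>>>>> RIGHT
india
echo
<<<<<<< LEFT
alpha
=======
foxtrot
>>>>>>> RIGHT
<<<<<<< LEFT
charlie
=======
hotel
>>>>>>> RIGHT
alpha
charlie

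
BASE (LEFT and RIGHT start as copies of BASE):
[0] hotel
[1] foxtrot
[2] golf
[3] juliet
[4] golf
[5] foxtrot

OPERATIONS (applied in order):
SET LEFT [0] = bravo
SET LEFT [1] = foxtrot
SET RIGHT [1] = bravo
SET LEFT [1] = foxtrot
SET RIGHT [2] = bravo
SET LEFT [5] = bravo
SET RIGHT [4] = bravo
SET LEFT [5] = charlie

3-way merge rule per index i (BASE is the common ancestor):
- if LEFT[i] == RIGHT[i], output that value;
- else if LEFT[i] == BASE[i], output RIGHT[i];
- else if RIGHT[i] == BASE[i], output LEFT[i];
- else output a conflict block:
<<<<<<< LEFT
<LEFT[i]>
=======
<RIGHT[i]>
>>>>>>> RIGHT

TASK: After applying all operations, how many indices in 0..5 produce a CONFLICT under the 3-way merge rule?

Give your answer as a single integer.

Final LEFT:  [bravo, foxtrot, golf, juliet, golf, charlie]
Final RIGHT: [hotel, bravo, bravo, juliet, bravo, foxtrot]
i=0: L=bravo, R=hotel=BASE -> take LEFT -> bravo
i=1: L=foxtrot=BASE, R=bravo -> take RIGHT -> bravo
i=2: L=golf=BASE, R=bravo -> take RIGHT -> bravo
i=3: L=juliet R=juliet -> agree -> juliet
i=4: L=golf=BASE, R=bravo -> take RIGHT -> bravo
i=5: L=charlie, R=foxtrot=BASE -> take LEFT -> charlie
Conflict count: 0

Answer: 0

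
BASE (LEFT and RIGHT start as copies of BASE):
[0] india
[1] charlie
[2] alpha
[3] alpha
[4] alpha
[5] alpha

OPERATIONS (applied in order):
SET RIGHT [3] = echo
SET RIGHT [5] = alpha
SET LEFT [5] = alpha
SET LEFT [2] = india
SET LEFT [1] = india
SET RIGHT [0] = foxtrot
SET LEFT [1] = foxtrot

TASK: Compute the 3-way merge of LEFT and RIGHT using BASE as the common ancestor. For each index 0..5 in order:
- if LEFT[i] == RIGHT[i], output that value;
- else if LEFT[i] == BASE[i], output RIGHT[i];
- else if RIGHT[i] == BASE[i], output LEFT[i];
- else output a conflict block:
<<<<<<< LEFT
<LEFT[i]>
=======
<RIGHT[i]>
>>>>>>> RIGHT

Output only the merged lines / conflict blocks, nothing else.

Answer: foxtrot
foxtrot
india
echo
alpha
alpha

Derivation:
Final LEFT:  [india, foxtrot, india, alpha, alpha, alpha]
Final RIGHT: [foxtrot, charlie, alpha, echo, alpha, alpha]
i=0: L=india=BASE, R=foxtrot -> take RIGHT -> foxtrot
i=1: L=foxtrot, R=charlie=BASE -> take LEFT -> foxtrot
i=2: L=india, R=alpha=BASE -> take LEFT -> india
i=3: L=alpha=BASE, R=echo -> take RIGHT -> echo
i=4: L=alpha R=alpha -> agree -> alpha
i=5: L=alpha R=alpha -> agree -> alpha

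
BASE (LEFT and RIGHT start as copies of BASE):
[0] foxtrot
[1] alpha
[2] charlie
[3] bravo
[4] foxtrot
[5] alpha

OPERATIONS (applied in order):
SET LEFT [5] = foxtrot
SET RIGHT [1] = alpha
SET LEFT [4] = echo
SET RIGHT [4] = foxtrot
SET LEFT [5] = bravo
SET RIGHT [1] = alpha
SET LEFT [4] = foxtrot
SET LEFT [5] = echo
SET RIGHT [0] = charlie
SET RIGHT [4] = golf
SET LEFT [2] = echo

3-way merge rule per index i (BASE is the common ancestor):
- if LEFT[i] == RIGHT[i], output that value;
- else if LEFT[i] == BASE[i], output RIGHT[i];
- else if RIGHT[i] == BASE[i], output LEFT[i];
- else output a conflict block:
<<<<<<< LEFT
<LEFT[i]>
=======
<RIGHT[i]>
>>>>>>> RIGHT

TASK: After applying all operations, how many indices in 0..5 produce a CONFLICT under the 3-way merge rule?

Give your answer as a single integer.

Answer: 0

Derivation:
Final LEFT:  [foxtrot, alpha, echo, bravo, foxtrot, echo]
Final RIGHT: [charlie, alpha, charlie, bravo, golf, alpha]
i=0: L=foxtrot=BASE, R=charlie -> take RIGHT -> charlie
i=1: L=alpha R=alpha -> agree -> alpha
i=2: L=echo, R=charlie=BASE -> take LEFT -> echo
i=3: L=bravo R=bravo -> agree -> bravo
i=4: L=foxtrot=BASE, R=golf -> take RIGHT -> golf
i=5: L=echo, R=alpha=BASE -> take LEFT -> echo
Conflict count: 0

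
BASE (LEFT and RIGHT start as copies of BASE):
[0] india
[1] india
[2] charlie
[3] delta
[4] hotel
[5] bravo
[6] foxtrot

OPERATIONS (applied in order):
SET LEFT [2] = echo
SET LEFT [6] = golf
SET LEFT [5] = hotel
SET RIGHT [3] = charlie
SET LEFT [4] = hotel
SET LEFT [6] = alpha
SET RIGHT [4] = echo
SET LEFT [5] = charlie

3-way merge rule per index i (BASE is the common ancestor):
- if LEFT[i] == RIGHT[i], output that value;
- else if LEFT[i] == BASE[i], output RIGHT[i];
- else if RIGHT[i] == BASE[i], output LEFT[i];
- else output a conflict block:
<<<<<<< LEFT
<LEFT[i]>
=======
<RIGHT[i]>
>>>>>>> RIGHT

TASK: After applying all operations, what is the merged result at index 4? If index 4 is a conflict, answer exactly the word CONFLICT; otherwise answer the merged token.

Answer: echo

Derivation:
Final LEFT:  [india, india, echo, delta, hotel, charlie, alpha]
Final RIGHT: [india, india, charlie, charlie, echo, bravo, foxtrot]
i=0: L=india R=india -> agree -> india
i=1: L=india R=india -> agree -> india
i=2: L=echo, R=charlie=BASE -> take LEFT -> echo
i=3: L=delta=BASE, R=charlie -> take RIGHT -> charlie
i=4: L=hotel=BASE, R=echo -> take RIGHT -> echo
i=5: L=charlie, R=bravo=BASE -> take LEFT -> charlie
i=6: L=alpha, R=foxtrot=BASE -> take LEFT -> alpha
Index 4 -> echo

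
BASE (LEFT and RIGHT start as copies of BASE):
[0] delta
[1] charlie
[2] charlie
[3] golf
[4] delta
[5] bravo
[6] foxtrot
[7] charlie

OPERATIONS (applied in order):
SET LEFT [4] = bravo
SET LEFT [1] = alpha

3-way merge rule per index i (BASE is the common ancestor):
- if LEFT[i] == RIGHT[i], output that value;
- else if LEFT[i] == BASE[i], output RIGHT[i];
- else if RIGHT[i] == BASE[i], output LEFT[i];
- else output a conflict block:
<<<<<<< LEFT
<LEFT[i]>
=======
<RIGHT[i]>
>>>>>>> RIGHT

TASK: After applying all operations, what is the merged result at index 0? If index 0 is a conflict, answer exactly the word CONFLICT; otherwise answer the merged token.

Final LEFT:  [delta, alpha, charlie, golf, bravo, bravo, foxtrot, charlie]
Final RIGHT: [delta, charlie, charlie, golf, delta, bravo, foxtrot, charlie]
i=0: L=delta R=delta -> agree -> delta
i=1: L=alpha, R=charlie=BASE -> take LEFT -> alpha
i=2: L=charlie R=charlie -> agree -> charlie
i=3: L=golf R=golf -> agree -> golf
i=4: L=bravo, R=delta=BASE -> take LEFT -> bravo
i=5: L=bravo R=bravo -> agree -> bravo
i=6: L=foxtrot R=foxtrot -> agree -> foxtrot
i=7: L=charlie R=charlie -> agree -> charlie
Index 0 -> delta

Answer: delta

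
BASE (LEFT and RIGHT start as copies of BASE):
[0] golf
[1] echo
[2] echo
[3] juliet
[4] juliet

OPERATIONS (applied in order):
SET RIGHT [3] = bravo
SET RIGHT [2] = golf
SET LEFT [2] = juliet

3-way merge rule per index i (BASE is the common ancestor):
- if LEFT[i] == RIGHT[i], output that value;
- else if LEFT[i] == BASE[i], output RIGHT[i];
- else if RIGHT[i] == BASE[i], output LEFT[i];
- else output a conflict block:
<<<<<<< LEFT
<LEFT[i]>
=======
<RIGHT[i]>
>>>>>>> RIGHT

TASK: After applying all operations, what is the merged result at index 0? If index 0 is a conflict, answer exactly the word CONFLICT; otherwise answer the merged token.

Final LEFT:  [golf, echo, juliet, juliet, juliet]
Final RIGHT: [golf, echo, golf, bravo, juliet]
i=0: L=golf R=golf -> agree -> golf
i=1: L=echo R=echo -> agree -> echo
i=2: BASE=echo L=juliet R=golf all differ -> CONFLICT
i=3: L=juliet=BASE, R=bravo -> take RIGHT -> bravo
i=4: L=juliet R=juliet -> agree -> juliet
Index 0 -> golf

Answer: golf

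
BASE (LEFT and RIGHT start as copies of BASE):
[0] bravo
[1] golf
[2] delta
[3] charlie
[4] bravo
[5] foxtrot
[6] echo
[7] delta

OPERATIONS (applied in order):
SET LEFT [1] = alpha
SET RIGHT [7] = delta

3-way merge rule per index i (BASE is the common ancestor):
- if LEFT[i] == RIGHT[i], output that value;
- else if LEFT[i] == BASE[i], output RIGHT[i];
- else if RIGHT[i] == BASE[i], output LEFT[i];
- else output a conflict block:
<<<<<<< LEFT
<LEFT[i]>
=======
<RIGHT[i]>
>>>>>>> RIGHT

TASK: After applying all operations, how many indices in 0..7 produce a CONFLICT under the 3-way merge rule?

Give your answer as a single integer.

Answer: 0

Derivation:
Final LEFT:  [bravo, alpha, delta, charlie, bravo, foxtrot, echo, delta]
Final RIGHT: [bravo, golf, delta, charlie, bravo, foxtrot, echo, delta]
i=0: L=bravo R=bravo -> agree -> bravo
i=1: L=alpha, R=golf=BASE -> take LEFT -> alpha
i=2: L=delta R=delta -> agree -> delta
i=3: L=charlie R=charlie -> agree -> charlie
i=4: L=bravo R=bravo -> agree -> bravo
i=5: L=foxtrot R=foxtrot -> agree -> foxtrot
i=6: L=echo R=echo -> agree -> echo
i=7: L=delta R=delta -> agree -> delta
Conflict count: 0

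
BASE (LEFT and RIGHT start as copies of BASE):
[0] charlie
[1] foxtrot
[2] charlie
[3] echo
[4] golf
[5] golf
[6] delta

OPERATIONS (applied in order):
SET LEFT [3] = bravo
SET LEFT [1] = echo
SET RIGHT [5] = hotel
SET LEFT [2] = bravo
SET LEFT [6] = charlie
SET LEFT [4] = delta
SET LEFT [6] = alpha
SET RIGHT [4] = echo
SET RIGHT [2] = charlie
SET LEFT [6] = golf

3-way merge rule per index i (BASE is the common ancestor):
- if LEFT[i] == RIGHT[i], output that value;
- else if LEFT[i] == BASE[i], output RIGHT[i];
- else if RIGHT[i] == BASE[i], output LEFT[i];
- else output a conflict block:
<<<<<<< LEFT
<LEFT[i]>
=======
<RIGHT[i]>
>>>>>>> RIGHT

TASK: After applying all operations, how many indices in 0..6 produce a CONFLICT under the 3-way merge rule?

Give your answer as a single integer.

Answer: 1

Derivation:
Final LEFT:  [charlie, echo, bravo, bravo, delta, golf, golf]
Final RIGHT: [charlie, foxtrot, charlie, echo, echo, hotel, delta]
i=0: L=charlie R=charlie -> agree -> charlie
i=1: L=echo, R=foxtrot=BASE -> take LEFT -> echo
i=2: L=bravo, R=charlie=BASE -> take LEFT -> bravo
i=3: L=bravo, R=echo=BASE -> take LEFT -> bravo
i=4: BASE=golf L=delta R=echo all differ -> CONFLICT
i=5: L=golf=BASE, R=hotel -> take RIGHT -> hotel
i=6: L=golf, R=delta=BASE -> take LEFT -> golf
Conflict count: 1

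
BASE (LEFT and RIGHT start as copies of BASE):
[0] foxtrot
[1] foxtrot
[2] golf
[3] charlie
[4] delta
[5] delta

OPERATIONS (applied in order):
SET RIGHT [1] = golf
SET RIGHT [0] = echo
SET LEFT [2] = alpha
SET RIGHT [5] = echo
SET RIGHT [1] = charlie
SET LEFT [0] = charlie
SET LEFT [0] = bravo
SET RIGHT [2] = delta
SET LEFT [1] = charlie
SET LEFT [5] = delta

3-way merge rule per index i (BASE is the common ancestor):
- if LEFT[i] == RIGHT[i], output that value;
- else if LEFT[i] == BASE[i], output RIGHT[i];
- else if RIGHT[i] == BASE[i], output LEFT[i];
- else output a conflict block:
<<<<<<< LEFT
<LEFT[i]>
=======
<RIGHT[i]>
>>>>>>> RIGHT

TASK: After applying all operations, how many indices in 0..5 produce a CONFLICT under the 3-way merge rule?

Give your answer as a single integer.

Final LEFT:  [bravo, charlie, alpha, charlie, delta, delta]
Final RIGHT: [echo, charlie, delta, charlie, delta, echo]
i=0: BASE=foxtrot L=bravo R=echo all differ -> CONFLICT
i=1: L=charlie R=charlie -> agree -> charlie
i=2: BASE=golf L=alpha R=delta all differ -> CONFLICT
i=3: L=charlie R=charlie -> agree -> charlie
i=4: L=delta R=delta -> agree -> delta
i=5: L=delta=BASE, R=echo -> take RIGHT -> echo
Conflict count: 2

Answer: 2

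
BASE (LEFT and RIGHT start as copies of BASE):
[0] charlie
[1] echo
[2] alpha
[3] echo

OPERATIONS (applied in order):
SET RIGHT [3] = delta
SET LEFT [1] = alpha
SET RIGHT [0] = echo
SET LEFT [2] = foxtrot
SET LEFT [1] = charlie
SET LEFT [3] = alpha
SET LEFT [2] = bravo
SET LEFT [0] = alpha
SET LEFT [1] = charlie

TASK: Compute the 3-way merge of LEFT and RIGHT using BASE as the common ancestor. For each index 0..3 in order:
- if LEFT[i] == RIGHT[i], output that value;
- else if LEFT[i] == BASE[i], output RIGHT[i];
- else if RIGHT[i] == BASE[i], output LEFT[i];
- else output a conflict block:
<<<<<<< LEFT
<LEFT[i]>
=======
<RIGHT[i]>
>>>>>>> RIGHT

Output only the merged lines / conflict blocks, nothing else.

Final LEFT:  [alpha, charlie, bravo, alpha]
Final RIGHT: [echo, echo, alpha, delta]
i=0: BASE=charlie L=alpha R=echo all differ -> CONFLICT
i=1: L=charlie, R=echo=BASE -> take LEFT -> charlie
i=2: L=bravo, R=alpha=BASE -> take LEFT -> bravo
i=3: BASE=echo L=alpha R=delta all differ -> CONFLICT

Answer: <<<<<<< LEFT
alpha
=======
echo
>>>>>>> RIGHT
charlie
bravo
<<<<<<< LEFT
alpha
=======
delta
>>>>>>> RIGHT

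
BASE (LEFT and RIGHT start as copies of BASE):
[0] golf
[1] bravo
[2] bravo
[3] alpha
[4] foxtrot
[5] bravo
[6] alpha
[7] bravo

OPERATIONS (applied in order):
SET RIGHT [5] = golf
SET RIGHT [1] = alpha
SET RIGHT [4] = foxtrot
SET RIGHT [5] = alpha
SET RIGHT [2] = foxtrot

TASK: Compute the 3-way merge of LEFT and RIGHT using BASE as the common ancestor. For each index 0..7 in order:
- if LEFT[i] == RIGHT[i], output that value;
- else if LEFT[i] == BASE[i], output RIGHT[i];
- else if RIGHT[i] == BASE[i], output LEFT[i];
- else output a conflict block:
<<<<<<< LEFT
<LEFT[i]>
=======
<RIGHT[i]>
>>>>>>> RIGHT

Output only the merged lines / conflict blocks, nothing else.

Final LEFT:  [golf, bravo, bravo, alpha, foxtrot, bravo, alpha, bravo]
Final RIGHT: [golf, alpha, foxtrot, alpha, foxtrot, alpha, alpha, bravo]
i=0: L=golf R=golf -> agree -> golf
i=1: L=bravo=BASE, R=alpha -> take RIGHT -> alpha
i=2: L=bravo=BASE, R=foxtrot -> take RIGHT -> foxtrot
i=3: L=alpha R=alpha -> agree -> alpha
i=4: L=foxtrot R=foxtrot -> agree -> foxtrot
i=5: L=bravo=BASE, R=alpha -> take RIGHT -> alpha
i=6: L=alpha R=alpha -> agree -> alpha
i=7: L=bravo R=bravo -> agree -> bravo

Answer: golf
alpha
foxtrot
alpha
foxtrot
alpha
alpha
bravo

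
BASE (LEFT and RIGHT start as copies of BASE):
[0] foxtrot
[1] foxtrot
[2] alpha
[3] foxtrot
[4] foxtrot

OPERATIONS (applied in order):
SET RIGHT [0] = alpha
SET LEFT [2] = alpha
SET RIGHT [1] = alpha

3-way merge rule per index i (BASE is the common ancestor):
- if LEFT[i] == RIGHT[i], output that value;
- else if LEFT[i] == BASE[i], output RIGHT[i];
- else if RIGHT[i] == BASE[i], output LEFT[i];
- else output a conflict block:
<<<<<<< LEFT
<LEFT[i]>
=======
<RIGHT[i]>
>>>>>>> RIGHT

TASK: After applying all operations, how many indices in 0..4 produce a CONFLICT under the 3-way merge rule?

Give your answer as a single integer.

Final LEFT:  [foxtrot, foxtrot, alpha, foxtrot, foxtrot]
Final RIGHT: [alpha, alpha, alpha, foxtrot, foxtrot]
i=0: L=foxtrot=BASE, R=alpha -> take RIGHT -> alpha
i=1: L=foxtrot=BASE, R=alpha -> take RIGHT -> alpha
i=2: L=alpha R=alpha -> agree -> alpha
i=3: L=foxtrot R=foxtrot -> agree -> foxtrot
i=4: L=foxtrot R=foxtrot -> agree -> foxtrot
Conflict count: 0

Answer: 0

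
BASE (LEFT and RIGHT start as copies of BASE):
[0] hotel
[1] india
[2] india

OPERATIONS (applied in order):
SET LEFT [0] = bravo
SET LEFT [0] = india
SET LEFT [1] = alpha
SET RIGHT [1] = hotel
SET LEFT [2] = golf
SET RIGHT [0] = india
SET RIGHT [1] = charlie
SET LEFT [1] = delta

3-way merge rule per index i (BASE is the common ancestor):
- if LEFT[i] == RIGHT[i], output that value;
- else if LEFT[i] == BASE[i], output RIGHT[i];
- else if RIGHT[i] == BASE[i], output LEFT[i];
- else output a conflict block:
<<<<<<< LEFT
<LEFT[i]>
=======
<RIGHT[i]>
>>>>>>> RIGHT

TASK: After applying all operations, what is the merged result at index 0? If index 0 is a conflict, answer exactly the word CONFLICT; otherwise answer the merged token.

Final LEFT:  [india, delta, golf]
Final RIGHT: [india, charlie, india]
i=0: L=india R=india -> agree -> india
i=1: BASE=india L=delta R=charlie all differ -> CONFLICT
i=2: L=golf, R=india=BASE -> take LEFT -> golf
Index 0 -> india

Answer: india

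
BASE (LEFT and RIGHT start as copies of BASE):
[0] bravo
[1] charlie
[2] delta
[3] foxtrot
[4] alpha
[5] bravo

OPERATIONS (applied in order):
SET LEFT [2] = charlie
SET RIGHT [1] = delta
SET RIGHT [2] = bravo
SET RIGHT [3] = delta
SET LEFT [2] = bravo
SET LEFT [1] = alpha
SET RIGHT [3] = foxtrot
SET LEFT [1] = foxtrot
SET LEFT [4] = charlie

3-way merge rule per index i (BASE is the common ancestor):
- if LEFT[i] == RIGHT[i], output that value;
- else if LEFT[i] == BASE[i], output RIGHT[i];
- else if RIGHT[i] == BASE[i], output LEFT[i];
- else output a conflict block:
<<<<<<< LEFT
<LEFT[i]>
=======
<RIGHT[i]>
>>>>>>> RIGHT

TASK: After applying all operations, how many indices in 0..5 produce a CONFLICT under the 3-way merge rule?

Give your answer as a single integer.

Final LEFT:  [bravo, foxtrot, bravo, foxtrot, charlie, bravo]
Final RIGHT: [bravo, delta, bravo, foxtrot, alpha, bravo]
i=0: L=bravo R=bravo -> agree -> bravo
i=1: BASE=charlie L=foxtrot R=delta all differ -> CONFLICT
i=2: L=bravo R=bravo -> agree -> bravo
i=3: L=foxtrot R=foxtrot -> agree -> foxtrot
i=4: L=charlie, R=alpha=BASE -> take LEFT -> charlie
i=5: L=bravo R=bravo -> agree -> bravo
Conflict count: 1

Answer: 1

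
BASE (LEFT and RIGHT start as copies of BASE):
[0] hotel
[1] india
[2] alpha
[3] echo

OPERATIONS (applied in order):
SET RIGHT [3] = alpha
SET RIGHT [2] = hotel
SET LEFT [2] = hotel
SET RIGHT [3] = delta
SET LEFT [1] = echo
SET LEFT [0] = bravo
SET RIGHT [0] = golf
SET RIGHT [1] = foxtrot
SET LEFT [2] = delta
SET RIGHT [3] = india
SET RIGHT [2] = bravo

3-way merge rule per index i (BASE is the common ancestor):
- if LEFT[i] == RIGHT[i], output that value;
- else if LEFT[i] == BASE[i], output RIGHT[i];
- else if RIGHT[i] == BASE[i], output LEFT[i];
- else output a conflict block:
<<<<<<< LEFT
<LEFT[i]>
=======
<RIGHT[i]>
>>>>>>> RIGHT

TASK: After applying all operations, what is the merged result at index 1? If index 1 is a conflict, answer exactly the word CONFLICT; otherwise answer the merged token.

Final LEFT:  [bravo, echo, delta, echo]
Final RIGHT: [golf, foxtrot, bravo, india]
i=0: BASE=hotel L=bravo R=golf all differ -> CONFLICT
i=1: BASE=india L=echo R=foxtrot all differ -> CONFLICT
i=2: BASE=alpha L=delta R=bravo all differ -> CONFLICT
i=3: L=echo=BASE, R=india -> take RIGHT -> india
Index 1 -> CONFLICT

Answer: CONFLICT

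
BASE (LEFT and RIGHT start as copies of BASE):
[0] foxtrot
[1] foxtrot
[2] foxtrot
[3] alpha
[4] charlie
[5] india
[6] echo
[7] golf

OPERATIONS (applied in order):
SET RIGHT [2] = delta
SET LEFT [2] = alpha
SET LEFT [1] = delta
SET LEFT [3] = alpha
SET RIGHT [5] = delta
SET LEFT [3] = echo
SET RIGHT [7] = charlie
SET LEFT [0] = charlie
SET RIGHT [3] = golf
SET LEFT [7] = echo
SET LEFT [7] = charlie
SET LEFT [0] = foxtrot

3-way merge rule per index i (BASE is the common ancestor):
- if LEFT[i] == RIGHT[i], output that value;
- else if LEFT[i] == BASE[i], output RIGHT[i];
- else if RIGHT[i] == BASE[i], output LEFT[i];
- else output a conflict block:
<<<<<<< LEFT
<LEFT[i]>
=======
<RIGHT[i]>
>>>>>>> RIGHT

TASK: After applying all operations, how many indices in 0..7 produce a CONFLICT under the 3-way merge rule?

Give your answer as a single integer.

Answer: 2

Derivation:
Final LEFT:  [foxtrot, delta, alpha, echo, charlie, india, echo, charlie]
Final RIGHT: [foxtrot, foxtrot, delta, golf, charlie, delta, echo, charlie]
i=0: L=foxtrot R=foxtrot -> agree -> foxtrot
i=1: L=delta, R=foxtrot=BASE -> take LEFT -> delta
i=2: BASE=foxtrot L=alpha R=delta all differ -> CONFLICT
i=3: BASE=alpha L=echo R=golf all differ -> CONFLICT
i=4: L=charlie R=charlie -> agree -> charlie
i=5: L=india=BASE, R=delta -> take RIGHT -> delta
i=6: L=echo R=echo -> agree -> echo
i=7: L=charlie R=charlie -> agree -> charlie
Conflict count: 2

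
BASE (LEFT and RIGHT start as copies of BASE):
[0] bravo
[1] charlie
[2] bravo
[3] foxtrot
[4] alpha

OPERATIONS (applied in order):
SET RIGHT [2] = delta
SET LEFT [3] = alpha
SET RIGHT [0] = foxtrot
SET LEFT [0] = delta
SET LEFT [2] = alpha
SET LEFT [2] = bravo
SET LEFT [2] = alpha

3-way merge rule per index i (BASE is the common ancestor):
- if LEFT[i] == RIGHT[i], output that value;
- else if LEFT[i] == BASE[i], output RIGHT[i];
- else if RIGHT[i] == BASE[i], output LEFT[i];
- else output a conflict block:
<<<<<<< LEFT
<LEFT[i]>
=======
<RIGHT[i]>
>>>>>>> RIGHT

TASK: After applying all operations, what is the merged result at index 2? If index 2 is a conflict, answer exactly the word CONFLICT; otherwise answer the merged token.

Answer: CONFLICT

Derivation:
Final LEFT:  [delta, charlie, alpha, alpha, alpha]
Final RIGHT: [foxtrot, charlie, delta, foxtrot, alpha]
i=0: BASE=bravo L=delta R=foxtrot all differ -> CONFLICT
i=1: L=charlie R=charlie -> agree -> charlie
i=2: BASE=bravo L=alpha R=delta all differ -> CONFLICT
i=3: L=alpha, R=foxtrot=BASE -> take LEFT -> alpha
i=4: L=alpha R=alpha -> agree -> alpha
Index 2 -> CONFLICT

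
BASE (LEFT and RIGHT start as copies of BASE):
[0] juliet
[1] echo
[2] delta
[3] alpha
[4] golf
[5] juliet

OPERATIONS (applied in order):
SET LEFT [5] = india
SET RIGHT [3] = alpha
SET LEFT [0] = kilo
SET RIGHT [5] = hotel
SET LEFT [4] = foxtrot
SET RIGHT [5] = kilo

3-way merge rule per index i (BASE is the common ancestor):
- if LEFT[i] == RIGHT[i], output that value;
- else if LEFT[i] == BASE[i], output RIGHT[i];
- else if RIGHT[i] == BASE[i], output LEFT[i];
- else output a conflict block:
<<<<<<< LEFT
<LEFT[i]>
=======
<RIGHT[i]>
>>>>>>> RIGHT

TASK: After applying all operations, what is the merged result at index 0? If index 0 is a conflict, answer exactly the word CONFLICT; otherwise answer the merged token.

Final LEFT:  [kilo, echo, delta, alpha, foxtrot, india]
Final RIGHT: [juliet, echo, delta, alpha, golf, kilo]
i=0: L=kilo, R=juliet=BASE -> take LEFT -> kilo
i=1: L=echo R=echo -> agree -> echo
i=2: L=delta R=delta -> agree -> delta
i=3: L=alpha R=alpha -> agree -> alpha
i=4: L=foxtrot, R=golf=BASE -> take LEFT -> foxtrot
i=5: BASE=juliet L=india R=kilo all differ -> CONFLICT
Index 0 -> kilo

Answer: kilo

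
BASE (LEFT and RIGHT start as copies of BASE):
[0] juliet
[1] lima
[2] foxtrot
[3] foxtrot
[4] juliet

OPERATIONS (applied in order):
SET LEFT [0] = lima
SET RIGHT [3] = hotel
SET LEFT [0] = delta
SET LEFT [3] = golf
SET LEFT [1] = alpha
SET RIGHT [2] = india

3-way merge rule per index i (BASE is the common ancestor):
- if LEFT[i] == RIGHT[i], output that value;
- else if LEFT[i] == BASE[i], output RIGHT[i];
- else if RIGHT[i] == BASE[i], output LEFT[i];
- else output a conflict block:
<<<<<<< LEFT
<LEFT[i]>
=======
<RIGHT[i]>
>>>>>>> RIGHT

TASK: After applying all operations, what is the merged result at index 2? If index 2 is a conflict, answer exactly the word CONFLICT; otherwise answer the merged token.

Answer: india

Derivation:
Final LEFT:  [delta, alpha, foxtrot, golf, juliet]
Final RIGHT: [juliet, lima, india, hotel, juliet]
i=0: L=delta, R=juliet=BASE -> take LEFT -> delta
i=1: L=alpha, R=lima=BASE -> take LEFT -> alpha
i=2: L=foxtrot=BASE, R=india -> take RIGHT -> india
i=3: BASE=foxtrot L=golf R=hotel all differ -> CONFLICT
i=4: L=juliet R=juliet -> agree -> juliet
Index 2 -> india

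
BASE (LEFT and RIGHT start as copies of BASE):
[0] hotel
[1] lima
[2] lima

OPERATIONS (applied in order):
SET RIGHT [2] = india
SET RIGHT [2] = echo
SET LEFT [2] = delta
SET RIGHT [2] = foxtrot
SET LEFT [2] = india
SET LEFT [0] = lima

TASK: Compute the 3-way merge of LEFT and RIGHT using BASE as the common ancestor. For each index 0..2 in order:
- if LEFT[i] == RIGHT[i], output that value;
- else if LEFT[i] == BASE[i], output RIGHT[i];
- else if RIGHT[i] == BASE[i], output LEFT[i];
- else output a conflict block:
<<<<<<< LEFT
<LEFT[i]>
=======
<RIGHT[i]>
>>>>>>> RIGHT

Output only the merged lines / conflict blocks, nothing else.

Answer: lima
lima
<<<<<<< LEFT
india
=======
foxtrot
>>>>>>> RIGHT

Derivation:
Final LEFT:  [lima, lima, india]
Final RIGHT: [hotel, lima, foxtrot]
i=0: L=lima, R=hotel=BASE -> take LEFT -> lima
i=1: L=lima R=lima -> agree -> lima
i=2: BASE=lima L=india R=foxtrot all differ -> CONFLICT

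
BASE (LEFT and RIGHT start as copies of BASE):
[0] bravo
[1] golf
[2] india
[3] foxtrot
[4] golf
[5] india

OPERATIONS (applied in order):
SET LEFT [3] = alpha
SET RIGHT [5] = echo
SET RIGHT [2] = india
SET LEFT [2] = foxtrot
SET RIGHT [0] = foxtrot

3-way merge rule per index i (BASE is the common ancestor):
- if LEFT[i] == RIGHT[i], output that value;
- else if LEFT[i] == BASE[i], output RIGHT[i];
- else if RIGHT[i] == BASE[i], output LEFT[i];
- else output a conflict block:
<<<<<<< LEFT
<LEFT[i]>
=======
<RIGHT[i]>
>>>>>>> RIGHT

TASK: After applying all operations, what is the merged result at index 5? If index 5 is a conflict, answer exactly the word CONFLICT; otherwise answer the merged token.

Final LEFT:  [bravo, golf, foxtrot, alpha, golf, india]
Final RIGHT: [foxtrot, golf, india, foxtrot, golf, echo]
i=0: L=bravo=BASE, R=foxtrot -> take RIGHT -> foxtrot
i=1: L=golf R=golf -> agree -> golf
i=2: L=foxtrot, R=india=BASE -> take LEFT -> foxtrot
i=3: L=alpha, R=foxtrot=BASE -> take LEFT -> alpha
i=4: L=golf R=golf -> agree -> golf
i=5: L=india=BASE, R=echo -> take RIGHT -> echo
Index 5 -> echo

Answer: echo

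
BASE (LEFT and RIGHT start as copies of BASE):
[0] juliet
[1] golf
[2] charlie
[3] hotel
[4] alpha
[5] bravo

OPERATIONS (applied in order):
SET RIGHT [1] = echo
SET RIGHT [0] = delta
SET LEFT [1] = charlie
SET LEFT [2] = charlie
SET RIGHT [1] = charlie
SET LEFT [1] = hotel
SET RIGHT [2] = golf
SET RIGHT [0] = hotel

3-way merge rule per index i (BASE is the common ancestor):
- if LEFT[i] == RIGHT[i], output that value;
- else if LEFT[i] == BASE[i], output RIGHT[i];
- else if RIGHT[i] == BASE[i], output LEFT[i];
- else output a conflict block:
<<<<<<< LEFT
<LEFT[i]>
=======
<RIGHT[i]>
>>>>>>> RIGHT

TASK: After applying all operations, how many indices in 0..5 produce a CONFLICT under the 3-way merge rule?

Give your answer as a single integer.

Answer: 1

Derivation:
Final LEFT:  [juliet, hotel, charlie, hotel, alpha, bravo]
Final RIGHT: [hotel, charlie, golf, hotel, alpha, bravo]
i=0: L=juliet=BASE, R=hotel -> take RIGHT -> hotel
i=1: BASE=golf L=hotel R=charlie all differ -> CONFLICT
i=2: L=charlie=BASE, R=golf -> take RIGHT -> golf
i=3: L=hotel R=hotel -> agree -> hotel
i=4: L=alpha R=alpha -> agree -> alpha
i=5: L=bravo R=bravo -> agree -> bravo
Conflict count: 1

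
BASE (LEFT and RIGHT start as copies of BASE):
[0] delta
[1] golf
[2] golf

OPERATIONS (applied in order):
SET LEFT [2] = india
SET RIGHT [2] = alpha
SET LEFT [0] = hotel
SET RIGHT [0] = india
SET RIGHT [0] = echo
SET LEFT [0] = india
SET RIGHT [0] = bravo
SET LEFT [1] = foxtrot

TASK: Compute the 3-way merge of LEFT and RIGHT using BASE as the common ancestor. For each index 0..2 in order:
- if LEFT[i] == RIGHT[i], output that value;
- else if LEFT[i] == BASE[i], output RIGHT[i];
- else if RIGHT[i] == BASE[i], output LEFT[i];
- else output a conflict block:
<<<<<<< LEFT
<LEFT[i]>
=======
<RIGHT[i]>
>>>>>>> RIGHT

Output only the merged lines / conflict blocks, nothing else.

Answer: <<<<<<< LEFT
india
=======
bravo
>>>>>>> RIGHT
foxtrot
<<<<<<< LEFT
india
=======
alpha
>>>>>>> RIGHT

Derivation:
Final LEFT:  [india, foxtrot, india]
Final RIGHT: [bravo, golf, alpha]
i=0: BASE=delta L=india R=bravo all differ -> CONFLICT
i=1: L=foxtrot, R=golf=BASE -> take LEFT -> foxtrot
i=2: BASE=golf L=india R=alpha all differ -> CONFLICT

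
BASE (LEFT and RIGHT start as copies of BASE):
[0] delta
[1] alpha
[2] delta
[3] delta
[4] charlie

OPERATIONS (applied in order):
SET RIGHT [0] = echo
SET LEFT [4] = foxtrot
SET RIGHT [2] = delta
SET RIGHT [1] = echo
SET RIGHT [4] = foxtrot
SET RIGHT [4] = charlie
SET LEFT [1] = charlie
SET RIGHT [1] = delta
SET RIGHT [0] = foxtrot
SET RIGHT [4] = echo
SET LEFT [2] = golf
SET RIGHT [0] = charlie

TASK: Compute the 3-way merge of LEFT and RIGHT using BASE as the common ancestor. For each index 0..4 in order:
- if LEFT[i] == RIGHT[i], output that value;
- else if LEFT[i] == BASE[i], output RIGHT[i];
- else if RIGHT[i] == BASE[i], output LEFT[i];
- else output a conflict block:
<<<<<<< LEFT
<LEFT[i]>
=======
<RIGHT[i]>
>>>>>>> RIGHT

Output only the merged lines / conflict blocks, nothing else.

Final LEFT:  [delta, charlie, golf, delta, foxtrot]
Final RIGHT: [charlie, delta, delta, delta, echo]
i=0: L=delta=BASE, R=charlie -> take RIGHT -> charlie
i=1: BASE=alpha L=charlie R=delta all differ -> CONFLICT
i=2: L=golf, R=delta=BASE -> take LEFT -> golf
i=3: L=delta R=delta -> agree -> delta
i=4: BASE=charlie L=foxtrot R=echo all differ -> CONFLICT

Answer: charlie
<<<<<<< LEFT
charlie
=======
delta
>>>>>>> RIGHT
golf
delta
<<<<<<< LEFT
foxtrot
=======
echo
>>>>>>> RIGHT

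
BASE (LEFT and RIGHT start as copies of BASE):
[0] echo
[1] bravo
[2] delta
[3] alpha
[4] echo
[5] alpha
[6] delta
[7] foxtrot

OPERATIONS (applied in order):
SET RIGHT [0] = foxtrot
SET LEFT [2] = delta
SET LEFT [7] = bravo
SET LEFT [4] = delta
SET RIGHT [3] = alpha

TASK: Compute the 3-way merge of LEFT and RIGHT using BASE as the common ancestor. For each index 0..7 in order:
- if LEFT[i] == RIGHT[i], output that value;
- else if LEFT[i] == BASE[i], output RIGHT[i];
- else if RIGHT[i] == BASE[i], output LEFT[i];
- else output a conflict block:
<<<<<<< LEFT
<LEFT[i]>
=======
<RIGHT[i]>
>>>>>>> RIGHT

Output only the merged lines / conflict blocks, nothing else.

Final LEFT:  [echo, bravo, delta, alpha, delta, alpha, delta, bravo]
Final RIGHT: [foxtrot, bravo, delta, alpha, echo, alpha, delta, foxtrot]
i=0: L=echo=BASE, R=foxtrot -> take RIGHT -> foxtrot
i=1: L=bravo R=bravo -> agree -> bravo
i=2: L=delta R=delta -> agree -> delta
i=3: L=alpha R=alpha -> agree -> alpha
i=4: L=delta, R=echo=BASE -> take LEFT -> delta
i=5: L=alpha R=alpha -> agree -> alpha
i=6: L=delta R=delta -> agree -> delta
i=7: L=bravo, R=foxtrot=BASE -> take LEFT -> bravo

Answer: foxtrot
bravo
delta
alpha
delta
alpha
delta
bravo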